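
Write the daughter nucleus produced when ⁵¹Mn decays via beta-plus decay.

Beta-plus decay: mass number changes by +0, atomic number by -1.
A: 51 = 51; Z: 25 − 1 = 24.
Z = 24 is chromium, so the daughter is ⁵¹Cr.

Cr-51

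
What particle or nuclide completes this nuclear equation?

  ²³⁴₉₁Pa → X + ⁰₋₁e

U-234

Conserve mass number: 234 = A + 0, so A = 234.
Conserve atomic number: 91 = Z − 1, so Z = 92.
Z = 92 is uranium, so the species is ²³⁴₉₂U.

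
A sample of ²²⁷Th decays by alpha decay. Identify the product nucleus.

Ra-223

Alpha decay: mass number changes by -4, atomic number by -2.
A: 227 − 4 = 223; Z: 90 − 2 = 88.
Z = 88 is radium, so the daughter is ²²³Ra.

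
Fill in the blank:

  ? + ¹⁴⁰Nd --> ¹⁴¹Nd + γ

Conserve mass number: A + 140 = 141 + 0, so A = 1.
Conserve atomic number: Z + 60 = 60 + 0, so Z = 0.
A = 1 and Z = 0 is ¹n — a neutron.

neutron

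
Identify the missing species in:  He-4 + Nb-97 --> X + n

Conserve mass number: 4 + 97 = A + 1, so A = 100.
Conserve atomic number: 2 + 41 = Z + 0, so Z = 43.
Z = 43 is technetium, so the species is Tc-100.

Tc-100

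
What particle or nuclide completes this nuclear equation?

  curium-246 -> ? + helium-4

Pu-242

Conserve mass number: 246 = A + 4, so A = 242.
Conserve atomic number: 96 = Z + 2, so Z = 94.
Z = 94 is plutonium, so the species is plutonium-242.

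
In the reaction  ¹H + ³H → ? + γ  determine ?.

Conserve mass number: 1 + 3 = A + 0, so A = 4.
Conserve atomic number: 1 + 1 = Z + 0, so Z = 2.
A = 4 and Z = 2 is ⁴He — an alpha particle.

He-4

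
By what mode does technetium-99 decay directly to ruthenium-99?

beta-minus decay

ΔA = 99 − 99 = 0; ΔZ = 44 − 43 = +1.
A is unchanged and Z rises by 1 — a neutron has become a proton (β⁻ decay).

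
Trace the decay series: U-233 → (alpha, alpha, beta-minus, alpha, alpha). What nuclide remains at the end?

At-217

Start: (A, Z) = (233, 92).
After α: (229, 90).
After α: (225, 88).
After β⁻: (225, 89).
After α: (221, 87).
After α: (217, 85).
Z = 85 is astatine.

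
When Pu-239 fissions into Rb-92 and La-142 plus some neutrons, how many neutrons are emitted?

5

Conserve mass number: 239 = 92 + 142 + k, so k = 239 − 234 = 5.
Check atomic number: 94 = 37 + 57 + 0 = 94. ✓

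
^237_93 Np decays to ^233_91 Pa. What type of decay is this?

alpha decay

ΔA = 233 − 237 = -4; ΔZ = 91 − 93 = -2.
A drops by 4 and Z drops by 2 — the signature of alpha emission.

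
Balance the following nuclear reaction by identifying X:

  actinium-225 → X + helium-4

Fr-221

Conserve mass number: 225 = A + 4, so A = 221.
Conserve atomic number: 89 = Z + 2, so Z = 87.
Z = 87 is francium, so the species is francium-221.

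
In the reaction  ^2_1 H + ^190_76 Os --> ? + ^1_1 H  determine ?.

Os-191

Conserve mass number: 2 + 190 = A + 1, so A = 191.
Conserve atomic number: 1 + 76 = Z + 1, so Z = 76.
Z = 76 is osmium, so the species is ^191_76 Os.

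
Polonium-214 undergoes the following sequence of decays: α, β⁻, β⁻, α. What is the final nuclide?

Start: (A, Z) = (214, 84).
After α: (210, 82).
After β⁻: (210, 83).
After β⁻: (210, 84).
After α: (206, 82).
Z = 82 is lead.

Pb-206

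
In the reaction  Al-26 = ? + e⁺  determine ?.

Conserve mass number: 26 = A + 0, so A = 26.
Conserve atomic number: 13 = Z + 1, so Z = 12.
Z = 12 is magnesium, so the species is Mg-26.

Mg-26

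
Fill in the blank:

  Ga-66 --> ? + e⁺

Conserve mass number: 66 = A + 0, so A = 66.
Conserve atomic number: 31 = Z + 1, so Z = 30.
Z = 30 is zinc, so the species is Zn-66.

Zn-66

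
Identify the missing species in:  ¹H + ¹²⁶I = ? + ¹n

Xe-126

Conserve mass number: 1 + 126 = A + 1, so A = 126.
Conserve atomic number: 1 + 53 = Z + 0, so Z = 54.
Z = 54 is xenon, so the species is ¹²⁶Xe.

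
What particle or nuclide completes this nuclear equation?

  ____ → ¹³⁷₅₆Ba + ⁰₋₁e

Conserve mass number: A = 137 + 0, so A = 137.
Conserve atomic number: Z = 56 − 1, so Z = 55.
Z = 55 is caesium, so the species is ¹³⁷₅₅Cs.

Cs-137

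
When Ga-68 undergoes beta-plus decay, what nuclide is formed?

Zn-68

Beta-plus decay: mass number changes by +0, atomic number by -1.
A: 68 = 68; Z: 31 − 1 = 30.
Z = 30 is zinc, so the daughter is Zn-68.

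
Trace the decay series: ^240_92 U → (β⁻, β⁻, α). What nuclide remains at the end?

U-236

Start: (A, Z) = (240, 92).
After β⁻: (240, 93).
After β⁻: (240, 94).
After α: (236, 92).
Z = 92 is uranium.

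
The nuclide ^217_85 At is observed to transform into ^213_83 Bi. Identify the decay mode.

ΔA = 213 − 217 = -4; ΔZ = 83 − 85 = -2.
A drops by 4 and Z drops by 2 — the signature of alpha emission.

alpha decay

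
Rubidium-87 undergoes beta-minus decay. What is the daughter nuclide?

Beta-minus decay: mass number changes by +0, atomic number by +1.
A: 87 = 87; Z: 37 + 1 = 38.
Z = 38 is strontium, so the daughter is strontium-87.

Sr-87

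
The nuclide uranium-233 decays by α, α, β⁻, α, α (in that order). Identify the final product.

Start: (A, Z) = (233, 92).
After α: (229, 90).
After α: (225, 88).
After β⁻: (225, 89).
After α: (221, 87).
After α: (217, 85).
Z = 85 is astatine.

At-217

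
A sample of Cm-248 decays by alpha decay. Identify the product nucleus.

Pu-244

Alpha decay: mass number changes by -4, atomic number by -2.
A: 248 − 4 = 244; Z: 96 − 2 = 94.
Z = 94 is plutonium, so the daughter is Pu-244.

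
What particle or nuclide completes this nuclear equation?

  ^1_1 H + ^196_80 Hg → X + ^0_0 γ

Tl-197

Conserve mass number: 1 + 196 = A + 0, so A = 197.
Conserve atomic number: 1 + 80 = Z + 0, so Z = 81.
Z = 81 is thallium, so the species is ^197_81 Tl.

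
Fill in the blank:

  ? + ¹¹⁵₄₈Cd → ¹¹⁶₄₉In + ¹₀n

Conserve mass number: A + 115 = 116 + 1, so A = 2.
Conserve atomic number: Z + 48 = 49 + 0, so Z = 1.
A = 2 and Z = 1 is ²₁H — a deuteron.

deuteron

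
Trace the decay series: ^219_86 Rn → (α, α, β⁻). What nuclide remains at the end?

Start: (A, Z) = (219, 86).
After α: (215, 84).
After α: (211, 82).
After β⁻: (211, 83).
Z = 83 is bismuth.

Bi-211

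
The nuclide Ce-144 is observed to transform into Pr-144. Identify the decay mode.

beta-minus decay

ΔA = 144 − 144 = 0; ΔZ = 59 − 58 = +1.
A is unchanged and Z rises by 1 — a neutron has become a proton (β⁻ decay).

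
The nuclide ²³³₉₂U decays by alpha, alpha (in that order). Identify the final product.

Ra-225

Start: (A, Z) = (233, 92).
After α: (229, 90).
After α: (225, 88).
Z = 88 is radium.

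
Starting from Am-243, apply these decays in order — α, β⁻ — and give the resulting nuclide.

Pu-239

Start: (A, Z) = (243, 95).
After α: (239, 93).
After β⁻: (239, 94).
Z = 94 is plutonium.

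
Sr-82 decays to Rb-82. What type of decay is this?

ΔA = 82 − 82 = 0; ΔZ = 37 − 38 = -1.
A is unchanged and Z drops by 1 — a proton has become a neutron (β⁺ emission or electron capture).

beta-plus decay or electron capture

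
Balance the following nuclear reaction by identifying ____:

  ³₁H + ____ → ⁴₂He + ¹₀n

deuteron

Conserve mass number: 3 + A = 4 + 1, so A = 2.
Conserve atomic number: 1 + Z = 2 + 0, so Z = 1.
A = 2 and Z = 1 is ²₁H — a deuteron.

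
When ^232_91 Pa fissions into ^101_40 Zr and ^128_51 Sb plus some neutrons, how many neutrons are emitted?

3

Conserve mass number: 232 = 101 + 128 + k, so k = 232 − 229 = 3.
Check atomic number: 91 = 40 + 51 + 0 = 91. ✓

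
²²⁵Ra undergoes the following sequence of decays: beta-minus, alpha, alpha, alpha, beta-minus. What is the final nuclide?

Start: (A, Z) = (225, 88).
After β⁻: (225, 89).
After α: (221, 87).
After α: (217, 85).
After α: (213, 83).
After β⁻: (213, 84).
Z = 84 is polonium.

Po-213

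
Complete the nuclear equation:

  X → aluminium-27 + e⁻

Mg-27

Conserve mass number: A = 27 + 0, so A = 27.
Conserve atomic number: Z = 13 − 1, so Z = 12.
Z = 12 is magnesium, so the species is magnesium-27.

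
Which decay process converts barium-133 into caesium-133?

ΔA = 133 − 133 = 0; ΔZ = 55 − 56 = -1.
A is unchanged and Z drops by 1 — a proton has become a neutron (β⁺ emission or electron capture).

beta-plus decay or electron capture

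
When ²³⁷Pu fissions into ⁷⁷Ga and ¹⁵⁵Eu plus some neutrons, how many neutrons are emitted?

Conserve mass number: 237 = 77 + 155 + k, so k = 237 − 232 = 5.
Check atomic number: 94 = 31 + 63 + 0 = 94. ✓

5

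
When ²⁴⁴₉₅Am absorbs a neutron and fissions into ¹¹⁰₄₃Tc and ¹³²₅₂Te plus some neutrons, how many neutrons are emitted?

Conserve mass number: 245 = 110 + 132 + k, so k = 245 − 242 = 3.
Check atomic number: 95 = 43 + 52 + 0 = 95. ✓

3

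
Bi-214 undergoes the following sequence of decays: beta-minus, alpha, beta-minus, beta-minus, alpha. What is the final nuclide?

Pb-206

Start: (A, Z) = (214, 83).
After β⁻: (214, 84).
After α: (210, 82).
After β⁻: (210, 83).
After β⁻: (210, 84).
After α: (206, 82).
Z = 82 is lead.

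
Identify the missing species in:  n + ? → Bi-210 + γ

Conserve mass number: 1 + A = 210 + 0, so A = 209.
Conserve atomic number: 0 + Z = 83 + 0, so Z = 83.
Z = 83 is bismuth, so the species is Bi-209.

Bi-209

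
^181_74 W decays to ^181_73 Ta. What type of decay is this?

beta-plus decay or electron capture

ΔA = 181 − 181 = 0; ΔZ = 73 − 74 = -1.
A is unchanged and Z drops by 1 — a proton has become a neutron (β⁺ emission or electron capture).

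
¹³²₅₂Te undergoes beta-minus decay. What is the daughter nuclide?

I-132

Beta-minus decay: mass number changes by +0, atomic number by +1.
A: 132 = 132; Z: 52 + 1 = 53.
Z = 53 is iodine, so the daughter is ¹³²₅₃I.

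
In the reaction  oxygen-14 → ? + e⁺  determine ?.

Conserve mass number: 14 = A + 0, so A = 14.
Conserve atomic number: 8 = Z + 1, so Z = 7.
Z = 7 is nitrogen, so the species is nitrogen-14.

N-14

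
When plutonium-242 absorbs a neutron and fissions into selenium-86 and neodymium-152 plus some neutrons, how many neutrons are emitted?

5

Conserve mass number: 243 = 86 + 152 + k, so k = 243 − 238 = 5.
Check atomic number: 94 = 34 + 60 + 0 = 94. ✓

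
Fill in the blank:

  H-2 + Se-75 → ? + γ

Conserve mass number: 2 + 75 = A + 0, so A = 77.
Conserve atomic number: 1 + 34 = Z + 0, so Z = 35.
Z = 35 is bromine, so the species is Br-77.

Br-77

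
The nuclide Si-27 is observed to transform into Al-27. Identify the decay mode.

ΔA = 27 − 27 = 0; ΔZ = 13 − 14 = -1.
A is unchanged and Z drops by 1 — a proton has become a neutron (β⁺ emission or electron capture).

beta-plus decay or electron capture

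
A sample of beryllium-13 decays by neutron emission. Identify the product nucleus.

Neutron emission: mass number changes by -1, atomic number by +0.
A: 13 − 1 = 12; Z: 4 = 4.
Z = 4 is beryllium, so the daughter is beryllium-12.

Be-12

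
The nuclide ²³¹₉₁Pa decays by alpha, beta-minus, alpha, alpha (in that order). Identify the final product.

Start: (A, Z) = (231, 91).
After α: (227, 89).
After β⁻: (227, 90).
After α: (223, 88).
After α: (219, 86).
Z = 86 is radon.

Rn-219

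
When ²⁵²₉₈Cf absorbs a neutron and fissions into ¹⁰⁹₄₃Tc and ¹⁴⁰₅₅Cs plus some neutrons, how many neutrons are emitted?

4

Conserve mass number: 253 = 109 + 140 + k, so k = 253 − 249 = 4.
Check atomic number: 98 = 43 + 55 + 0 = 98. ✓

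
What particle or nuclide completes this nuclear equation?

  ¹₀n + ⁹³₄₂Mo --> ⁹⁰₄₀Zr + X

alpha particle

Conserve mass number: 1 + 93 = 90 + A, so A = 4.
Conserve atomic number: 0 + 42 = 40 + Z, so Z = 2.
A = 4 and Z = 2 is ⁴₂He — an alpha particle.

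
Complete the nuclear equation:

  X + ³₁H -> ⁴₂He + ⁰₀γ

Conserve mass number: A + 3 = 4 + 0, so A = 1.
Conserve atomic number: Z + 1 = 2 + 0, so Z = 1.
A = 1 and Z = 1 is ¹₁H — a proton.

proton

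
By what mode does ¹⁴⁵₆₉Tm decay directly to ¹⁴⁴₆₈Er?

ΔA = 144 − 145 = -1; ΔZ = 68 − 69 = -1.
A drops by 1 and Z drops by 1 — a proton was emitted.

proton emission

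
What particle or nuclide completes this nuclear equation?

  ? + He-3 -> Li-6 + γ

triton

Conserve mass number: A + 3 = 6 + 0, so A = 3.
Conserve atomic number: Z + 2 = 3 + 0, so Z = 1.
A = 3 and Z = 1 is H-3 — a triton.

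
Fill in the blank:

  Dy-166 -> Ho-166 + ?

beta-minus particle

Conserve mass number: 166 = 166 + A, so A = 0.
Conserve atomic number: 66 = 67 + Z, so Z = -1.
A = 0 and Z = -1 is e⁻ — a beta-minus particle.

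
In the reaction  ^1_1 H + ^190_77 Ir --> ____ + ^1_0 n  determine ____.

Conserve mass number: 1 + 190 = A + 1, so A = 190.
Conserve atomic number: 1 + 77 = Z + 0, so Z = 78.
Z = 78 is platinum, so the species is ^190_78 Pt.

Pt-190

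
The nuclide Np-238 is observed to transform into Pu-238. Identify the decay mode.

beta-minus decay

ΔA = 238 − 238 = 0; ΔZ = 94 − 93 = +1.
A is unchanged and Z rises by 1 — a neutron has become a proton (β⁻ decay).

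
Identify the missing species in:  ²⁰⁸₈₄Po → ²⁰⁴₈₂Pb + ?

Conserve mass number: 208 = 204 + A, so A = 4.
Conserve atomic number: 84 = 82 + Z, so Z = 2.
A = 4 and Z = 2 is ⁴₂He — an alpha particle.

alpha particle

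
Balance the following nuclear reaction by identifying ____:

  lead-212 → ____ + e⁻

Conserve mass number: 212 = A + 0, so A = 212.
Conserve atomic number: 82 = Z − 1, so Z = 83.
Z = 83 is bismuth, so the species is bismuth-212.

Bi-212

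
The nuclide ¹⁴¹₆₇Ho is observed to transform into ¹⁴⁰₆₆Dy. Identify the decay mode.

ΔA = 140 − 141 = -1; ΔZ = 66 − 67 = -1.
A drops by 1 and Z drops by 1 — a proton was emitted.

proton emission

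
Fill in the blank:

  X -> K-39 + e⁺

Conserve mass number: A = 39 + 0, so A = 39.
Conserve atomic number: Z = 19 + 1, so Z = 20.
Z = 20 is calcium, so the species is Ca-39.

Ca-39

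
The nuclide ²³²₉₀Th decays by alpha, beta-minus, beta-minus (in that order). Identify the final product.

Th-228

Start: (A, Z) = (232, 90).
After α: (228, 88).
After β⁻: (228, 89).
After β⁻: (228, 90).
Z = 90 is thorium.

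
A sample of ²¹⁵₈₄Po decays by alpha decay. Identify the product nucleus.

Pb-211

Alpha decay: mass number changes by -4, atomic number by -2.
A: 215 − 4 = 211; Z: 84 − 2 = 82.
Z = 82 is lead, so the daughter is ²¹¹₈₂Pb.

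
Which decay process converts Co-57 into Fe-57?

beta-plus decay or electron capture

ΔA = 57 − 57 = 0; ΔZ = 26 − 27 = -1.
A is unchanged and Z drops by 1 — a proton has become a neutron (β⁺ emission or electron capture).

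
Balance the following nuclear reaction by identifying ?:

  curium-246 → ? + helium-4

Conserve mass number: 246 = A + 4, so A = 242.
Conserve atomic number: 96 = Z + 2, so Z = 94.
Z = 94 is plutonium, so the species is plutonium-242.

Pu-242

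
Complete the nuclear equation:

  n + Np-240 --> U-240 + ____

Conserve mass number: 1 + 240 = 240 + A, so A = 1.
Conserve atomic number: 0 + 93 = 92 + Z, so Z = 1.
A = 1 and Z = 1 is H-1 — a proton.

proton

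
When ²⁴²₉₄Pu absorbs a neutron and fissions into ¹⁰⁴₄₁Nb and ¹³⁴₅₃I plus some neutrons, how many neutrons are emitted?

Conserve mass number: 243 = 104 + 134 + k, so k = 243 − 238 = 5.
Check atomic number: 94 = 41 + 53 + 0 = 94. ✓

5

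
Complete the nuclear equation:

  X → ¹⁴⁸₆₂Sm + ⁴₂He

Conserve mass number: A = 148 + 4, so A = 152.
Conserve atomic number: Z = 62 + 2, so Z = 64.
Z = 64 is gadolinium, so the species is ¹⁵²₆₄Gd.

Gd-152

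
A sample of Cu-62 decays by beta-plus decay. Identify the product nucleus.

Ni-62

Beta-plus decay: mass number changes by +0, atomic number by -1.
A: 62 = 62; Z: 29 − 1 = 28.
Z = 28 is nickel, so the daughter is Ni-62.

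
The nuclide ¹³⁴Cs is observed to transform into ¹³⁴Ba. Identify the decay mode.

ΔA = 134 − 134 = 0; ΔZ = 56 − 55 = +1.
A is unchanged and Z rises by 1 — a neutron has become a proton (β⁻ decay).

beta-minus decay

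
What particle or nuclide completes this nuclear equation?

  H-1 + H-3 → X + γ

He-4

Conserve mass number: 1 + 3 = A + 0, so A = 4.
Conserve atomic number: 1 + 1 = Z + 0, so Z = 2.
A = 4 and Z = 2 is He-4 — an alpha particle.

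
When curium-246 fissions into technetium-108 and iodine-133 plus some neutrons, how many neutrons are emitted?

5

Conserve mass number: 246 = 108 + 133 + k, so k = 246 − 241 = 5.
Check atomic number: 96 = 43 + 53 + 0 = 96. ✓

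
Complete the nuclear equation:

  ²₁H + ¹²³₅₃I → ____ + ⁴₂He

Conserve mass number: 2 + 123 = A + 4, so A = 121.
Conserve atomic number: 1 + 53 = Z + 2, so Z = 52.
Z = 52 is tellurium, so the species is ¹²¹₅₂Te.

Te-121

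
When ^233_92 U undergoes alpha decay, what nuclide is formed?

Th-229

Alpha decay: mass number changes by -4, atomic number by -2.
A: 233 − 4 = 229; Z: 92 − 2 = 90.
Z = 90 is thorium, so the daughter is ^229_90 Th.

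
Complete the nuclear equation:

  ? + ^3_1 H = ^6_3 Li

He-3

Conserve mass number: A + 3 = 6, so A = 3.
Conserve atomic number: Z + 1 = 3, so Z = 2.
Z = 2 is helium, so the species is ^3_2 He.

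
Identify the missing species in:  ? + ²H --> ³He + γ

Conserve mass number: A + 2 = 3 + 0, so A = 1.
Conserve atomic number: Z + 1 = 2 + 0, so Z = 1.
A = 1 and Z = 1 is ¹H — a proton.

proton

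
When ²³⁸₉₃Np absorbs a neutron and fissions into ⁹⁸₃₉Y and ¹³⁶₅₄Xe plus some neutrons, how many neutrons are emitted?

Conserve mass number: 239 = 98 + 136 + k, so k = 239 − 234 = 5.
Check atomic number: 93 = 39 + 54 + 0 = 93. ✓

5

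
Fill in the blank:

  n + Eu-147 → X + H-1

Sm-147

Conserve mass number: 1 + 147 = A + 1, so A = 147.
Conserve atomic number: 0 + 63 = Z + 1, so Z = 62.
Z = 62 is samarium, so the species is Sm-147.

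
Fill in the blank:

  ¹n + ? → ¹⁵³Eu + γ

Conserve mass number: 1 + A = 153 + 0, so A = 152.
Conserve atomic number: 0 + Z = 63 + 0, so Z = 63.
Z = 63 is europium, so the species is ¹⁵²Eu.

Eu-152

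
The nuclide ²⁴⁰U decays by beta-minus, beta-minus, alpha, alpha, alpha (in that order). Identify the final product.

Ra-228

Start: (A, Z) = (240, 92).
After β⁻: (240, 93).
After β⁻: (240, 94).
After α: (236, 92).
After α: (232, 90).
After α: (228, 88).
Z = 88 is radium.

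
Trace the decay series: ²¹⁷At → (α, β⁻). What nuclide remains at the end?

Start: (A, Z) = (217, 85).
After α: (213, 83).
After β⁻: (213, 84).
Z = 84 is polonium.

Po-213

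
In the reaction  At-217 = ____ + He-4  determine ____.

Conserve mass number: 217 = A + 4, so A = 213.
Conserve atomic number: 85 = Z + 2, so Z = 83.
Z = 83 is bismuth, so the species is Bi-213.

Bi-213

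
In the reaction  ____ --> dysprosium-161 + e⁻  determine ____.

Tb-161

Conserve mass number: A = 161 + 0, so A = 161.
Conserve atomic number: Z = 66 − 1, so Z = 65.
Z = 65 is terbium, so the species is terbium-161.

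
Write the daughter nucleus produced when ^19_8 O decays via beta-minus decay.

F-19

Beta-minus decay: mass number changes by +0, atomic number by +1.
A: 19 = 19; Z: 8 + 1 = 9.
Z = 9 is fluorine, so the daughter is ^19_9 F.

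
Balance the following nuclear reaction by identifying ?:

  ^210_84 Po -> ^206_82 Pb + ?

Conserve mass number: 210 = 206 + A, so A = 4.
Conserve atomic number: 84 = 82 + Z, so Z = 2.
A = 4 and Z = 2 is ^4_2 He — an alpha particle.

alpha particle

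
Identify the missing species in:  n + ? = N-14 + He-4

F-17

Conserve mass number: 1 + A = 14 + 4, so A = 17.
Conserve atomic number: 0 + Z = 7 + 2, so Z = 9.
Z = 9 is fluorine, so the species is F-17.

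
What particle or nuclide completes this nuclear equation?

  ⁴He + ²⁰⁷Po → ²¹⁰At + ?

Conserve mass number: 4 + 207 = 210 + A, so A = 1.
Conserve atomic number: 2 + 84 = 85 + Z, so Z = 1.
A = 1 and Z = 1 is ¹H — a proton.

proton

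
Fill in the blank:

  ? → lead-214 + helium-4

Po-218

Conserve mass number: A = 214 + 4, so A = 218.
Conserve atomic number: Z = 82 + 2, so Z = 84.
Z = 84 is polonium, so the species is polonium-218.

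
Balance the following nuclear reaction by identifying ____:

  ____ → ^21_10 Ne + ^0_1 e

Na-21

Conserve mass number: A = 21 + 0, so A = 21.
Conserve atomic number: Z = 10 + 1, so Z = 11.
Z = 11 is sodium, so the species is ^21_11 Na.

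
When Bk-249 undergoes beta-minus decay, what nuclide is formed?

Cf-249

Beta-minus decay: mass number changes by +0, atomic number by +1.
A: 249 = 249; Z: 97 + 1 = 98.
Z = 98 is californium, so the daughter is Cf-249.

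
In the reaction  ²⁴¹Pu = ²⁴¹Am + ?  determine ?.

Conserve mass number: 241 = 241 + A, so A = 0.
Conserve atomic number: 94 = 95 + Z, so Z = -1.
A = 0 and Z = -1 is e⁻ — a beta-minus particle.

beta-minus particle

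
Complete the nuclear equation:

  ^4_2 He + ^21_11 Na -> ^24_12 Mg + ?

Conserve mass number: 4 + 21 = 24 + A, so A = 1.
Conserve atomic number: 2 + 11 = 12 + Z, so Z = 1.
A = 1 and Z = 1 is ^1_1 H — a proton.

proton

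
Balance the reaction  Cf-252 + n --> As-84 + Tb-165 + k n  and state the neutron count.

Conserve mass number: 253 = 84 + 165 + k, so k = 253 − 249 = 4.
Check atomic number: 98 = 33 + 65 + 0 = 98. ✓

4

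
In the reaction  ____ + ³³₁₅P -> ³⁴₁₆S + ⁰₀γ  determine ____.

Conserve mass number: A + 33 = 34 + 0, so A = 1.
Conserve atomic number: Z + 15 = 16 + 0, so Z = 1.
A = 1 and Z = 1 is ¹₁H — a proton.

proton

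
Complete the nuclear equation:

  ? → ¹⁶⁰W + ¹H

Re-161

Conserve mass number: A = 160 + 1, so A = 161.
Conserve atomic number: Z = 74 + 1, so Z = 75.
Z = 75 is rhenium, so the species is ¹⁶¹Re.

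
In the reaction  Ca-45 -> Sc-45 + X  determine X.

Conserve mass number: 45 = 45 + A, so A = 0.
Conserve atomic number: 20 = 21 + Z, so Z = -1.
A = 0 and Z = -1 is e⁻ — a beta-minus particle.

beta-minus particle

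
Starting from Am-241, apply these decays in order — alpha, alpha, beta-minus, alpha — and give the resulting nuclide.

Start: (A, Z) = (241, 95).
After α: (237, 93).
After α: (233, 91).
After β⁻: (233, 92).
After α: (229, 90).
Z = 90 is thorium.

Th-229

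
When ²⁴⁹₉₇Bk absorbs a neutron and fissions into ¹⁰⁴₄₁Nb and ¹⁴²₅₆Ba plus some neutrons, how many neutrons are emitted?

Conserve mass number: 250 = 104 + 142 + k, so k = 250 − 246 = 4.
Check atomic number: 97 = 41 + 56 + 0 = 97. ✓

4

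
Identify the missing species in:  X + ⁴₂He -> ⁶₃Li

deuteron

Conserve mass number: A + 4 = 6, so A = 2.
Conserve atomic number: Z + 2 = 3, so Z = 1.
A = 2 and Z = 1 is ²₁H — a deuteron.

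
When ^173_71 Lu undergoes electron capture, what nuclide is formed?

Yb-173

Electron capture: mass number changes by +0, atomic number by -1.
A: 173 = 173; Z: 71 − 1 = 70.
Z = 70 is ytterbium, so the daughter is ^173_70 Yb.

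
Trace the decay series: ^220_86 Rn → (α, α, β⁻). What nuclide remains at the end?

Bi-212

Start: (A, Z) = (220, 86).
After α: (216, 84).
After α: (212, 82).
After β⁻: (212, 83).
Z = 83 is bismuth.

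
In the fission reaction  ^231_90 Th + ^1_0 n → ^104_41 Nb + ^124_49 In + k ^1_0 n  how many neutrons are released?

4

Conserve mass number: 232 = 104 + 124 + k, so k = 232 − 228 = 4.
Check atomic number: 90 = 41 + 49 + 0 = 90. ✓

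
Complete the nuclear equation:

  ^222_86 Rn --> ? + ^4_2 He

Po-218

Conserve mass number: 222 = A + 4, so A = 218.
Conserve atomic number: 86 = Z + 2, so Z = 84.
Z = 84 is polonium, so the species is ^218_84 Po.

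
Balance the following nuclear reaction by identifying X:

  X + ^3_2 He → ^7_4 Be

Conserve mass number: A + 3 = 7, so A = 4.
Conserve atomic number: Z + 2 = 4, so Z = 2.
A = 4 and Z = 2 is ^4_2 He — an alpha particle.

alpha particle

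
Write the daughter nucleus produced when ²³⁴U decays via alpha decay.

Alpha decay: mass number changes by -4, atomic number by -2.
A: 234 − 4 = 230; Z: 92 − 2 = 90.
Z = 90 is thorium, so the daughter is ²³⁰Th.

Th-230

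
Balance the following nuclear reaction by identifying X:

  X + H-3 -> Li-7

alpha particle

Conserve mass number: A + 3 = 7, so A = 4.
Conserve atomic number: Z + 1 = 3, so Z = 2.
A = 4 and Z = 2 is He-4 — an alpha particle.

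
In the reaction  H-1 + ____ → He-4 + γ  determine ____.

Conserve mass number: 1 + A = 4 + 0, so A = 3.
Conserve atomic number: 1 + Z = 2 + 0, so Z = 1.
A = 3 and Z = 1 is H-3 — a triton.

triton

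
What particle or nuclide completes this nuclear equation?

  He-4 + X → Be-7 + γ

He-3

Conserve mass number: 4 + A = 7 + 0, so A = 3.
Conserve atomic number: 2 + Z = 4 + 0, so Z = 2.
Z = 2 is helium, so the species is He-3.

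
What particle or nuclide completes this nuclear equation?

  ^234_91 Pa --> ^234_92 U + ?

Conserve mass number: 234 = 234 + A, so A = 0.
Conserve atomic number: 91 = 92 + Z, so Z = -1.
A = 0 and Z = -1 is ^0_-1 e — a beta-minus particle.

beta-minus particle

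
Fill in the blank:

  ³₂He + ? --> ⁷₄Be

Conserve mass number: 3 + A = 7, so A = 4.
Conserve atomic number: 2 + Z = 4, so Z = 2.
A = 4 and Z = 2 is ⁴₂He — an alpha particle.

alpha particle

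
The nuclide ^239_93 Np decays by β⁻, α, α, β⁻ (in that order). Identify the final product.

Start: (A, Z) = (239, 93).
After β⁻: (239, 94).
After α: (235, 92).
After α: (231, 90).
After β⁻: (231, 91).
Z = 91 is protactinium.

Pa-231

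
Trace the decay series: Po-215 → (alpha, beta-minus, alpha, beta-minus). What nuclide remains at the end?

Start: (A, Z) = (215, 84).
After α: (211, 82).
After β⁻: (211, 83).
After α: (207, 81).
After β⁻: (207, 82).
Z = 82 is lead.

Pb-207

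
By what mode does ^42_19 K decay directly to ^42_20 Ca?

ΔA = 42 − 42 = 0; ΔZ = 20 − 19 = +1.
A is unchanged and Z rises by 1 — a neutron has become a proton (β⁻ decay).

beta-minus decay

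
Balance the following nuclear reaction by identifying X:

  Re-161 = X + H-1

W-160

Conserve mass number: 161 = A + 1, so A = 160.
Conserve atomic number: 75 = Z + 1, so Z = 74.
Z = 74 is tungsten, so the species is W-160.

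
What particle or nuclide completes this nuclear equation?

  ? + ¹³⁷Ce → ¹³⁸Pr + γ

Conserve mass number: A + 137 = 138 + 0, so A = 1.
Conserve atomic number: Z + 58 = 59 + 0, so Z = 1.
A = 1 and Z = 1 is ¹H — a proton.

proton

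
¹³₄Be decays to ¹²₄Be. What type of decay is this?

neutron emission

ΔA = 12 − 13 = -1; ΔZ = 4 − 4 = +0.
A drops by 1 with Z unchanged — a neutron was emitted.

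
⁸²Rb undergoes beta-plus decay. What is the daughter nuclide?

Kr-82

Beta-plus decay: mass number changes by +0, atomic number by -1.
A: 82 = 82; Z: 37 − 1 = 36.
Z = 36 is krypton, so the daughter is ⁸²Kr.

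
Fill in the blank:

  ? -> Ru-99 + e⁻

Conserve mass number: A = 99 + 0, so A = 99.
Conserve atomic number: Z = 44 − 1, so Z = 43.
Z = 43 is technetium, so the species is Tc-99.

Tc-99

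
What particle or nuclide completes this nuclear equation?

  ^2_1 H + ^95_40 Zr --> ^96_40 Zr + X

proton

Conserve mass number: 2 + 95 = 96 + A, so A = 1.
Conserve atomic number: 1 + 40 = 40 + Z, so Z = 1.
A = 1 and Z = 1 is ^1_1 H — a proton.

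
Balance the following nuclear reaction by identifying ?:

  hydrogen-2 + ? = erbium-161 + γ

Conserve mass number: 2 + A = 161 + 0, so A = 159.
Conserve atomic number: 1 + Z = 68 + 0, so Z = 67.
Z = 67 is holmium, so the species is holmium-159.

Ho-159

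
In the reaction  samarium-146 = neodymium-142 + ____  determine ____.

alpha particle

Conserve mass number: 146 = 142 + A, so A = 4.
Conserve atomic number: 62 = 60 + Z, so Z = 2.
A = 4 and Z = 2 is helium-4 — an alpha particle.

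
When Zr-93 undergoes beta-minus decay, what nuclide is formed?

Nb-93

Beta-minus decay: mass number changes by +0, atomic number by +1.
A: 93 = 93; Z: 40 + 1 = 41.
Z = 41 is niobium, so the daughter is Nb-93.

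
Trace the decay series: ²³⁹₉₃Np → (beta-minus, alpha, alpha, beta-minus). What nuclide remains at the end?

Start: (A, Z) = (239, 93).
After β⁻: (239, 94).
After α: (235, 92).
After α: (231, 90).
After β⁻: (231, 91).
Z = 91 is protactinium.

Pa-231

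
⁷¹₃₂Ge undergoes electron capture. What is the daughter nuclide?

Electron capture: mass number changes by +0, atomic number by -1.
A: 71 = 71; Z: 32 − 1 = 31.
Z = 31 is gallium, so the daughter is ⁷¹₃₁Ga.

Ga-71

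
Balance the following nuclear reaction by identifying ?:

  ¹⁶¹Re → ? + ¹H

Conserve mass number: 161 = A + 1, so A = 160.
Conserve atomic number: 75 = Z + 1, so Z = 74.
Z = 74 is tungsten, so the species is ¹⁶⁰W.

W-160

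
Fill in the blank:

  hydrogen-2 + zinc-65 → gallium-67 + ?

gamma ray

Conserve mass number: 2 + 65 = 67 + A, so A = 0.
Conserve atomic number: 1 + 30 = 31 + Z, so Z = 0.
A = 0 and Z = 0 is γ — a gamma ray.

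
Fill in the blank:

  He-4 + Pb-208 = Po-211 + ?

Conserve mass number: 4 + 208 = 211 + A, so A = 1.
Conserve atomic number: 2 + 82 = 84 + Z, so Z = 0.
A = 1 and Z = 0 is n — a neutron.

neutron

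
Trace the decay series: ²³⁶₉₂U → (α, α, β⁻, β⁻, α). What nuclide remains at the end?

Ra-224

Start: (A, Z) = (236, 92).
After α: (232, 90).
After α: (228, 88).
After β⁻: (228, 89).
After β⁻: (228, 90).
After α: (224, 88).
Z = 88 is radium.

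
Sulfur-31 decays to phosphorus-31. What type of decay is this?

ΔA = 31 − 31 = 0; ΔZ = 15 − 16 = -1.
A is unchanged and Z drops by 1 — a proton has become a neutron (β⁺ emission or electron capture).

beta-plus decay or electron capture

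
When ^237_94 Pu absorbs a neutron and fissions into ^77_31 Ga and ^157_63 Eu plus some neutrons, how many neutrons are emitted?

4

Conserve mass number: 238 = 77 + 157 + k, so k = 238 − 234 = 4.
Check atomic number: 94 = 31 + 63 + 0 = 94. ✓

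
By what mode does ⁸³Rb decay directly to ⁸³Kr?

ΔA = 83 − 83 = 0; ΔZ = 36 − 37 = -1.
A is unchanged and Z drops by 1 — a proton has become a neutron (β⁺ emission or electron capture).

beta-plus decay or electron capture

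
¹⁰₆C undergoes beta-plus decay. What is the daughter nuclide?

Beta-plus decay: mass number changes by +0, atomic number by -1.
A: 10 = 10; Z: 6 − 1 = 5.
Z = 5 is boron, so the daughter is ¹⁰₅B.

B-10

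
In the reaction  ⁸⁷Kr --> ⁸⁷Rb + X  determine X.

Conserve mass number: 87 = 87 + A, so A = 0.
Conserve atomic number: 36 = 37 + Z, so Z = -1.
A = 0 and Z = -1 is e⁻ — a beta-minus particle.

beta-minus particle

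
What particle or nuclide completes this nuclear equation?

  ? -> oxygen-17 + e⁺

F-17

Conserve mass number: A = 17 + 0, so A = 17.
Conserve atomic number: Z = 8 + 1, so Z = 9.
Z = 9 is fluorine, so the species is fluorine-17.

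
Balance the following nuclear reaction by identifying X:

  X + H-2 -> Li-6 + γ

alpha particle

Conserve mass number: A + 2 = 6 + 0, so A = 4.
Conserve atomic number: Z + 1 = 3 + 0, so Z = 2.
A = 4 and Z = 2 is He-4 — an alpha particle.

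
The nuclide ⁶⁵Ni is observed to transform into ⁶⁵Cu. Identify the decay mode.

ΔA = 65 − 65 = 0; ΔZ = 29 − 28 = +1.
A is unchanged and Z rises by 1 — a neutron has become a proton (β⁻ decay).

beta-minus decay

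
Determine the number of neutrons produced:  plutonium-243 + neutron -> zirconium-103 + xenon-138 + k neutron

3

Conserve mass number: 244 = 103 + 138 + k, so k = 244 − 241 = 3.
Check atomic number: 94 = 40 + 54 + 0 = 94. ✓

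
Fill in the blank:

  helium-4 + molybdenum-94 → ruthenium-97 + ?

Conserve mass number: 4 + 94 = 97 + A, so A = 1.
Conserve atomic number: 2 + 42 = 44 + Z, so Z = 0.
A = 1 and Z = 0 is neutron — a neutron.

neutron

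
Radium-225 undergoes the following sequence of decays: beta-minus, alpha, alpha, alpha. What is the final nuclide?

Bi-213

Start: (A, Z) = (225, 88).
After β⁻: (225, 89).
After α: (221, 87).
After α: (217, 85).
After α: (213, 83).
Z = 83 is bismuth.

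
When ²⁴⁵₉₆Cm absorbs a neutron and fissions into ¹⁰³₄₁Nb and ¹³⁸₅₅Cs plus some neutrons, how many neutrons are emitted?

5

Conserve mass number: 246 = 103 + 138 + k, so k = 246 − 241 = 5.
Check atomic number: 96 = 41 + 55 + 0 = 96. ✓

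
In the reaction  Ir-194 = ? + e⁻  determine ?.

Pt-194

Conserve mass number: 194 = A + 0, so A = 194.
Conserve atomic number: 77 = Z − 1, so Z = 78.
Z = 78 is platinum, so the species is Pt-194.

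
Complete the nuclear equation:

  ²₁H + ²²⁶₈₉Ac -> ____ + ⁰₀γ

Conserve mass number: 2 + 226 = A + 0, so A = 228.
Conserve atomic number: 1 + 89 = Z + 0, so Z = 90.
Z = 90 is thorium, so the species is ²²⁸₉₀Th.

Th-228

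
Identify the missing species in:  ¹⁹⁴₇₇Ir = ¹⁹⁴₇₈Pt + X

Conserve mass number: 194 = 194 + A, so A = 0.
Conserve atomic number: 77 = 78 + Z, so Z = -1.
A = 0 and Z = -1 is ⁰₋₁e — a beta-minus particle.

beta-minus particle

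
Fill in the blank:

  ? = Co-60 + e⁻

Fe-60

Conserve mass number: A = 60 + 0, so A = 60.
Conserve atomic number: Z = 27 − 1, so Z = 26.
Z = 26 is iron, so the species is Fe-60.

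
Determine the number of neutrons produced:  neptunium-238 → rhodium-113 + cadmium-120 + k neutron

Conserve mass number: 238 = 113 + 120 + k, so k = 238 − 233 = 5.
Check atomic number: 93 = 45 + 48 + 0 = 93. ✓

5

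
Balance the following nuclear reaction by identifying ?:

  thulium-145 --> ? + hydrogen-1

Conserve mass number: 145 = A + 1, so A = 144.
Conserve atomic number: 69 = Z + 1, so Z = 68.
Z = 68 is erbium, so the species is erbium-144.

Er-144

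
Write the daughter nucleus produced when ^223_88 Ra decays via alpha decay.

Rn-219

Alpha decay: mass number changes by -4, atomic number by -2.
A: 223 − 4 = 219; Z: 88 − 2 = 86.
Z = 86 is radon, so the daughter is ^219_86 Rn.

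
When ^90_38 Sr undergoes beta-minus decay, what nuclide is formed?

Beta-minus decay: mass number changes by +0, atomic number by +1.
A: 90 = 90; Z: 38 + 1 = 39.
Z = 39 is yttrium, so the daughter is ^90_39 Y.

Y-90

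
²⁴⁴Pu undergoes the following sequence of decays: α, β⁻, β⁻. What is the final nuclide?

Pu-240

Start: (A, Z) = (244, 94).
After α: (240, 92).
After β⁻: (240, 93).
After β⁻: (240, 94).
Z = 94 is plutonium.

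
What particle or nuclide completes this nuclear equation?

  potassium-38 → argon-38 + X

positron

Conserve mass number: 38 = 38 + A, so A = 0.
Conserve atomic number: 19 = 18 + Z, so Z = 1.
A = 0 and Z = 1 is e⁺ — a positron.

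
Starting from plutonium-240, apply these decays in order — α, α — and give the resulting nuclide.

Th-232

Start: (A, Z) = (240, 94).
After α: (236, 92).
After α: (232, 90).
Z = 90 is thorium.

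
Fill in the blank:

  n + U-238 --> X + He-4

Conserve mass number: 1 + 238 = A + 4, so A = 235.
Conserve atomic number: 0 + 92 = Z + 2, so Z = 90.
Z = 90 is thorium, so the species is Th-235.

Th-235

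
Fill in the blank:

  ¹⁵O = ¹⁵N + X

positron

Conserve mass number: 15 = 15 + A, so A = 0.
Conserve atomic number: 8 = 7 + Z, so Z = 1.
A = 0 and Z = 1 is e⁺ — a positron.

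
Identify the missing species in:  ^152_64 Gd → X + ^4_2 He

Conserve mass number: 152 = A + 4, so A = 148.
Conserve atomic number: 64 = Z + 2, so Z = 62.
Z = 62 is samarium, so the species is ^148_62 Sm.

Sm-148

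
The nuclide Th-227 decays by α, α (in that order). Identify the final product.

Rn-219

Start: (A, Z) = (227, 90).
After α: (223, 88).
After α: (219, 86).
Z = 86 is radon.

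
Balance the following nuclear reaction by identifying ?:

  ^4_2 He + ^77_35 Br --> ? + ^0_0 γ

Rb-81

Conserve mass number: 4 + 77 = A + 0, so A = 81.
Conserve atomic number: 2 + 35 = Z + 0, so Z = 37.
Z = 37 is rubidium, so the species is ^81_37 Rb.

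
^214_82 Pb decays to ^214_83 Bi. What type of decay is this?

ΔA = 214 − 214 = 0; ΔZ = 83 − 82 = +1.
A is unchanged and Z rises by 1 — a neutron has become a proton (β⁻ decay).

beta-minus decay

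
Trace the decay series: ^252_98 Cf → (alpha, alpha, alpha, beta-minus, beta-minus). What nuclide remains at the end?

Pu-240

Start: (A, Z) = (252, 98).
After α: (248, 96).
After α: (244, 94).
After α: (240, 92).
After β⁻: (240, 93).
After β⁻: (240, 94).
Z = 94 is plutonium.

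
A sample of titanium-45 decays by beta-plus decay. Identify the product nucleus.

Sc-45

Beta-plus decay: mass number changes by +0, atomic number by -1.
A: 45 = 45; Z: 22 − 1 = 21.
Z = 21 is scandium, so the daughter is scandium-45.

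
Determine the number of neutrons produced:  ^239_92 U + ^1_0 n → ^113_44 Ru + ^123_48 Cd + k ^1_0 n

Conserve mass number: 240 = 113 + 123 + k, so k = 240 − 236 = 4.
Check atomic number: 92 = 44 + 48 + 0 = 92. ✓

4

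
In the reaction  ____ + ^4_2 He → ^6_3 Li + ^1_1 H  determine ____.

Conserve mass number: A + 4 = 6 + 1, so A = 3.
Conserve atomic number: Z + 2 = 3 + 1, so Z = 2.
Z = 2 is helium, so the species is ^3_2 He.

He-3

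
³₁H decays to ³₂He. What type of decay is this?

ΔA = 3 − 3 = 0; ΔZ = 2 − 1 = +1.
A is unchanged and Z rises by 1 — a neutron has become a proton (β⁻ decay).

beta-minus decay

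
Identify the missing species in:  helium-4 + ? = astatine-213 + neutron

Conserve mass number: 4 + A = 213 + 1, so A = 210.
Conserve atomic number: 2 + Z = 85 + 0, so Z = 83.
Z = 83 is bismuth, so the species is bismuth-210.

Bi-210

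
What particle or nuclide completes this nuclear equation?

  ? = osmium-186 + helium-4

Pt-190

Conserve mass number: A = 186 + 4, so A = 190.
Conserve atomic number: Z = 76 + 2, so Z = 78.
Z = 78 is platinum, so the species is platinum-190.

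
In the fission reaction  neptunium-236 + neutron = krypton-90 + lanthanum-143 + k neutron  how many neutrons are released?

Conserve mass number: 237 = 90 + 143 + k, so k = 237 − 233 = 4.
Check atomic number: 93 = 36 + 57 + 0 = 93. ✓

4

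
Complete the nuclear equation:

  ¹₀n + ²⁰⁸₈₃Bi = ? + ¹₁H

Pb-208

Conserve mass number: 1 + 208 = A + 1, so A = 208.
Conserve atomic number: 0 + 83 = Z + 1, so Z = 82.
Z = 82 is lead, so the species is ²⁰⁸₈₂Pb.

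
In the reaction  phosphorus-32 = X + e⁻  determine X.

S-32

Conserve mass number: 32 = A + 0, so A = 32.
Conserve atomic number: 15 = Z − 1, so Z = 16.
Z = 16 is sulfur, so the species is sulfur-32.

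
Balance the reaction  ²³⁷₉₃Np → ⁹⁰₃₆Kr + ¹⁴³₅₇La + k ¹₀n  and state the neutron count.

Conserve mass number: 237 = 90 + 143 + k, so k = 237 − 233 = 4.
Check atomic number: 93 = 36 + 57 + 0 = 93. ✓

4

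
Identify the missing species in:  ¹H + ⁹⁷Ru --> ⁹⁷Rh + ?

Conserve mass number: 1 + 97 = 97 + A, so A = 1.
Conserve atomic number: 1 + 44 = 45 + Z, so Z = 0.
A = 1 and Z = 0 is ¹n — a neutron.

neutron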